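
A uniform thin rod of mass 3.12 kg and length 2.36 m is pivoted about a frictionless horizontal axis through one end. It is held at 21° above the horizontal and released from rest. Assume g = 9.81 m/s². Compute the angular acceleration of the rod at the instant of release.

α ≈ 5.82 rad/s²

About the pivot, I = (1/3)ML² = (1/3)(3.12)(2.36)² = 5.792 kg·m².
The weight acts at the center, a distance L/2 = 1.180 m from the pivot; τ = Mg(L/2) cos 21° = 33.72 N·m.
α = τ/I = 33.72/5.792 = 5.821 rad/s².
(Equivalently α = (3g/(2L)) cos 21° = 5.821 rad/s².)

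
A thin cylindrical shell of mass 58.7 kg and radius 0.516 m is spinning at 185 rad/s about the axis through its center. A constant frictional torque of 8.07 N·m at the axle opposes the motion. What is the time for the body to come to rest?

I = MR² = (58.7)(0.516)² = 15.63 kg·m².
The net torque has magnitude 8.07 N·m, opposing ω.
|α| = τ/I = 8.070/15.63 = 0.5163 rad/s² (deceleration).
0 = ω₀ − |α|t ⇒ t = ω₀/|α| = 185/0.5163 = 358.3 s.

t ≈ 358 s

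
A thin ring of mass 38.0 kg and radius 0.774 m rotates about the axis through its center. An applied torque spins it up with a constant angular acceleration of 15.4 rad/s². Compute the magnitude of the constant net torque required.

I = MR² = (38.0)(0.774)² = 22.76 kg·m².
τ = Iα = (22.76)(15.40) = 350.6 N·m.

τ ≈ 351 N·m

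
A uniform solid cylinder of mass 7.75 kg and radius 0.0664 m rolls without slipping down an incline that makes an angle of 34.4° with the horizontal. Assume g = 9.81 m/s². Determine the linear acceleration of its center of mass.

Translation along the incline: Mg sinθ − f = Ma.
Rotation about the center: fR = Iα with I = ½MR². No-slip gives a = αR, so f = (I/R²)a = (1/2)M a.
Substituting: Mg sinθ = (1 + 0.5000)Ma, so a = g sinθ/(1 + 0.5000) = (9.81) sin 34.4° / 1.500 = 3.695 m/s².

a ≈ 3.69 m/s²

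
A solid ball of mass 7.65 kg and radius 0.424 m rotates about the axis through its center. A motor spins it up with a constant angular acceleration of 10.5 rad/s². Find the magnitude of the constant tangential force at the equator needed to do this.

F ≈ 13.6 N

I = (2/5)MR² = (2/5)(7.65)(0.424)² = 0.5501 kg·m².
The required torque is τ = Iα = (0.5501)(10.50) = 5.776 N·m.
A tangential force at the equator gives τ = FR, so F = τ/R = 5.776/0.424 = 13.62 N.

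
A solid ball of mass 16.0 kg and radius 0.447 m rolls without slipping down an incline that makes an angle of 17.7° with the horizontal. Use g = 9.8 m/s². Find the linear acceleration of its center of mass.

Translation along the incline: Mg sinθ − f = Ma.
Rotation about the center: fR = Iα with I = (2/5)MR². No-slip gives a = αR, so f = (I/R²)a = (2/5)M a.
Substituting: Mg sinθ = (1 + 0.4000)Ma, so a = g sinθ/(1 + 0.4000) = (9.8) sin 17.7° / 1.400 = 2.128 m/s².

a ≈ 2.13 m/s²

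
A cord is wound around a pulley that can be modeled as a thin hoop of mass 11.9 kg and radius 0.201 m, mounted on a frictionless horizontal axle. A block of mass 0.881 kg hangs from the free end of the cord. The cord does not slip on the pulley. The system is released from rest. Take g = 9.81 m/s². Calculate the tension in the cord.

I = MR² = (11.9)(0.201)² = 0.4808 kg·m².
Block: mg − T = ma. Pulley: TR = Iα. No-slip: a = αR, so T = (I/R²)a = 11.90·a.
Then mg = (m + 11.90)a, so a = (0.881)(9.81)/(0.881 + 11.90) = 0.6762 m/s².
T = 11.90·a = 8.047 N.

T ≈ 8.05 N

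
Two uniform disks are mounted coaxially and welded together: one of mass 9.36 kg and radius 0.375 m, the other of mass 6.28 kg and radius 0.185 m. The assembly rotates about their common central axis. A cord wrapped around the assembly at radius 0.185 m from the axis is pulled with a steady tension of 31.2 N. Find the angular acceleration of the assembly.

I = ½M₁R₁² + ½M₂R₂² = ½(9.36)(0.375)² + ½(6.28)(0.185)² = 0.7656 kg·m².
τ = F r = (31.2)(0.185) = 5.772 N·m.
α = τ/I = 5.772/0.7656 = 7.539 rad/s².

α ≈ 7.54 rad/s²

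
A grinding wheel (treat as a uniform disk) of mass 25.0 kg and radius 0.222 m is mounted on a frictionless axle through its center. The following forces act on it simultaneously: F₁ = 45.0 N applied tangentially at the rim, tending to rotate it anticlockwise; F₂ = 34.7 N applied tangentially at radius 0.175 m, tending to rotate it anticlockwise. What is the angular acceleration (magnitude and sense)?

α ≈ 26.1 rad/s², anticlockwise

I = ½MR² = (1/2)(25.0)(0.222)² = 0.6160 kg·m².
Taking anticlockwise as positive: τ₁ = +(45.0)(0.222) = +9.990 N·m; τ₂ = +(34.7)(0.175) = +6.072 N·m.
Net torque τ = 16.06 N·m.
α = τ/I = 16.06/0.6160 = 26.07 rad/s².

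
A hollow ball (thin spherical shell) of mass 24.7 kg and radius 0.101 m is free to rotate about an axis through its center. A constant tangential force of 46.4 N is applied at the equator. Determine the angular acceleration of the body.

α ≈ 27.9 rad/s²

I = (2/3)MR² = (2/3)(24.7)(0.101)² = 0.1680 kg·m².
τ = F R = (46.4)(0.101) = 4.686 N·m.
From τ = Iα: α = 4.686/0.1680 = 27.90 rad/s².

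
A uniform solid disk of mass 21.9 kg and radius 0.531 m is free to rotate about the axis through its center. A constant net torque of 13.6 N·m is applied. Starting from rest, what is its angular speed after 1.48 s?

I = ½MR² = (1/2)(21.9)(0.531)² = 3.087 kg·m².
α = τ/I = 13.6/3.087 = 4.405 rad/s².
ω = ω₀ + αt = 0 + (4.405)(1.48) = 6.519 rad/s.

ω ≈ 6.52 rad/s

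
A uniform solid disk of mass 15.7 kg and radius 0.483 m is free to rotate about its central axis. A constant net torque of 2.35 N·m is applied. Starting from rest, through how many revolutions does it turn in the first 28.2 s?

I = ½MR² = (1/2)(15.7)(0.483)² = 1.831 kg·m².
α = τ/I = 2.35/1.831 = 1.283 rad/s².
θ = ½αt² = ½(1.283)(28.2)² = 510.2 rad.
Revolutions = θ/(2π) = 81.21.

≈ 81.2 revolutions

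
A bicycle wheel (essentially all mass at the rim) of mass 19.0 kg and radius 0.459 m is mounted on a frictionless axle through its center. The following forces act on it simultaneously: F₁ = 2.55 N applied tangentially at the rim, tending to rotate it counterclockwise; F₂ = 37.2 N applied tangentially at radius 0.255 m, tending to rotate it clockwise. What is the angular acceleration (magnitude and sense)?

α ≈ 2.08 rad/s², clockwise

I = MR² = (19.0)(0.459)² = 4.003 kg·m².
Taking counterclockwise as positive: τ₁ = +(2.55)(0.459) = +1.170 N·m; τ₂ = −(37.2)(0.255) = −9.486 N·m.
Net torque τ = -8.316 N·m.
α = τ/I = -8.316/4.003 = -2.077 rad/s².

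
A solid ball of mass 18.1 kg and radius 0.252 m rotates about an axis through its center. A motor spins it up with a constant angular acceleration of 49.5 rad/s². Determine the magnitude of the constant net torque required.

τ ≈ 22.8 N·m

I = (2/5)MR² = (2/5)(18.1)(0.252)² = 0.4598 kg·m².
τ = Iα = (0.4598)(49.50) = 22.76 N·m.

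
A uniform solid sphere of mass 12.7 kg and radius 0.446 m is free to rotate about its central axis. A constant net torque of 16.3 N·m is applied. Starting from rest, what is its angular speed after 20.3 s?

ω ≈ 327 rad/s

I = (2/5)MR² = (2/5)(12.7)(0.446)² = 1.010 kg·m².
α = τ/I = 16.3/1.010 = 16.13 rad/s².
ω = ω₀ + αt = 0 + (16.13)(20.3) = 327.5 rad/s.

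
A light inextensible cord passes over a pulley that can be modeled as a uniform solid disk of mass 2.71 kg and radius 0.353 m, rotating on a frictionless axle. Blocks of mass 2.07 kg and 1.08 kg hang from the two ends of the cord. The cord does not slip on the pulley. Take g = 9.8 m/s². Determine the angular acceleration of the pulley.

α ≈ 6.10 rad/s²

I = ½MR² = (1/2)(2.71)(0.353)² = 0.1688 kg·m².
Heavier block: m₁g − T₁ = m₁a. Lighter block: T₂ − m₂g = m₂a.
Pulley: (T₁ − T₂)R = Iα = I(a/R), so T₁ − T₂ = (I/R²)a = (1/2)M_p a = 1.355·a.
Adding the three: (m₁ − m₂)g = (m₁ + m₂ + 1.355)a, so a = (2.07 − 1.08)(9.8)/(2.07 + 1.08 + 1.355) = 2.154 m/s².
α = a/R = 2.154/0.353 = 6.101 rad/s².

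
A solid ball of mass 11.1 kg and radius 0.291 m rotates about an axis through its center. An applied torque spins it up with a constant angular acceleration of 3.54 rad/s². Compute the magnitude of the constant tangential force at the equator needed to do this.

I = (2/5)MR² = (2/5)(11.1)(0.291)² = 0.3760 kg·m².
The required torque is τ = Iα = (0.3760)(3.540) = 1.331 N·m.
A tangential force at the equator gives τ = FR, so F = τ/R = 1.331/0.291 = 4.574 N.

F ≈ 4.57 N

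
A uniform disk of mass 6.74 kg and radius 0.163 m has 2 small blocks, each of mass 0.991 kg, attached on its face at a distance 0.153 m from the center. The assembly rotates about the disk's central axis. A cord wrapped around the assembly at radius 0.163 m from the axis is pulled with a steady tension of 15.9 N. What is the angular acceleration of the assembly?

I_disk = ½MR² = ½(6.74)(0.163)² = 0.08954 kg·m².
I_blocks = 2·m·r² = 2(0.991)(0.153)² = 0.04640 kg·m².
Total I = 0.1359 kg·m².
τ = F r = (15.9)(0.163) = 2.592 N·m.
α = τ/I = 2.592/0.1359 = 19.07 rad/s².

α ≈ 19.1 rad/s²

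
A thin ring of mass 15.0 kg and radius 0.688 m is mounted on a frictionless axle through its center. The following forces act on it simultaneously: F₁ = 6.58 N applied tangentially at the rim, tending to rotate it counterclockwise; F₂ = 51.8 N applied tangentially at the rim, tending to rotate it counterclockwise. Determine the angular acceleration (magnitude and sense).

I = MR² = (15.0)(0.688)² = 7.100 kg·m².
Taking counterclockwise as positive: τ₁ = +(6.58)(0.688) = +4.527 N·m; τ₂ = +(51.8)(0.688) = +35.64 N·m.
Net torque τ = 40.17 N·m.
α = τ/I = 40.17/7.100 = 5.657 rad/s².

α ≈ 5.66 rad/s², counterclockwise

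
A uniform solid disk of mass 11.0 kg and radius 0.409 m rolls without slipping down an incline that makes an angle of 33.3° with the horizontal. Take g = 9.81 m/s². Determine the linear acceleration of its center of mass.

Translation along the incline: Mg sinθ − f = Ma.
Rotation about the center: fR = Iα with I = ½MR². No-slip gives a = αR, so f = (I/R²)a = (1/2)M a.
Substituting: Mg sinθ = (1 + 0.5000)Ma, so a = g sinθ/(1 + 0.5000) = (9.81) sin 33.3° / 1.500 = 3.591 m/s².

a ≈ 3.59 m/s²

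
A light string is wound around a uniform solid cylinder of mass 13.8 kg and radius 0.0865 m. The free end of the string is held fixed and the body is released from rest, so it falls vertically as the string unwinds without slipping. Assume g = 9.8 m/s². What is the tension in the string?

Translation: Mg − T = Ma. Rotation about the center: TR = Iα with I = ½MR².
With a = αR: T = (I/R²)a = (1/2)M a, so Mg = (1 + 0.5000)Ma.
a = g/(1 + 0.5000) = 9.8/1.500 = 6.533 m/s².
T = 0.5000·M·a = (0.5000)(13.8)(6.533) = 45.08 N.

T ≈ 45.1 N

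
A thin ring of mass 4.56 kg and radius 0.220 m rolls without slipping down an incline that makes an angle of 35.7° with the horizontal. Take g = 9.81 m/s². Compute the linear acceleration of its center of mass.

Translation along the incline: Mg sinθ − f = Ma.
Rotation about the center: fR = Iα with I = MR². No-slip gives a = αR, so f = (I/R²)a = M a.
Substituting: Mg sinθ = (1 + 1.000)Ma, so a = g sinθ/(1 + 1.000) = (9.81) sin 35.7° / 2.000 = 2.862 m/s².

a ≈ 2.86 m/s²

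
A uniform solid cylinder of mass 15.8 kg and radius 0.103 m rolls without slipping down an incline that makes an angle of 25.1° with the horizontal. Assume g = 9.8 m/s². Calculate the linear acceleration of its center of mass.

Translation along the incline: Mg sinθ − f = Ma.
Rotation about the center: fR = Iα with I = ½MR². No-slip gives a = αR, so f = (I/R²)a = (1/2)M a.
Substituting: Mg sinθ = (1 + 0.5000)Ma, so a = g sinθ/(1 + 0.5000) = (9.8) sin 25.1° / 1.500 = 2.771 m/s².

a ≈ 2.77 m/s²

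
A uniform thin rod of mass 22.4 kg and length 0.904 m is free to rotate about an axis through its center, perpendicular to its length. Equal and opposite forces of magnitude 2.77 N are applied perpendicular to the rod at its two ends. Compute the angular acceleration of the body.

I = (1/12)ML² = (1/12)(22.4)(0.904)² = 1.525 kg·m².
The couple gives τ = F·(L/2) + F·(L/2) = F L = (2.77)(0.904) = 2.504 N·m.
From τ = Iα: α = 2.504/1.525 = 1.642 rad/s².

α ≈ 1.64 rad/s²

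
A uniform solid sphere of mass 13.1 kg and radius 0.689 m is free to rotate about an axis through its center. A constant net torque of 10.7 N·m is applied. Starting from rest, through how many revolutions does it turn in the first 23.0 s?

I = (2/5)MR² = (2/5)(13.1)(0.689)² = 2.488 kg·m².
α = τ/I = 10.7/2.488 = 4.301 rad/s².
θ = ½αt² = ½(4.301)(23.0)² = 1138 rad.
Revolutions = θ/(2π) = 181.1.

≈ 181 revolutions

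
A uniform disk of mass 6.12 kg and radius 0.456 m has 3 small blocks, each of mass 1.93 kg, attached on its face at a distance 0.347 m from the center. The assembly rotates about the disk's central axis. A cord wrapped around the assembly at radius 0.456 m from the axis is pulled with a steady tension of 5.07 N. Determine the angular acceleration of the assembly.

I_disk = ½MR² = ½(6.12)(0.456)² = 0.6363 kg·m².
I_blocks = 3·m·r² = 3(1.93)(0.347)² = 0.6972 kg·m².
Total I = 1.333 kg·m².
τ = F r = (5.07)(0.456) = 2.312 N·m.
α = τ/I = 2.312/1.333 = 1.734 rad/s².

α ≈ 1.73 rad/s²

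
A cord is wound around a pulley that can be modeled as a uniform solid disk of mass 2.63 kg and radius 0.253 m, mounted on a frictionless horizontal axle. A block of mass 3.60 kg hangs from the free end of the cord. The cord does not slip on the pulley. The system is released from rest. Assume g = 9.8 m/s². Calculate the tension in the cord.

T ≈ 9.44 N

I = ½MR² = (1/2)(2.63)(0.253)² = 0.08417 kg·m².
Block: mg − T = ma. Pulley: TR = Iα. No-slip: a = αR, so T = (I/R²)a = 1.315·a.
Then mg = (m + 1.315)a, so a = (3.60)(9.8)/(3.60 + 1.315) = 7.178 m/s².
T = 1.315·a = 9.439 N.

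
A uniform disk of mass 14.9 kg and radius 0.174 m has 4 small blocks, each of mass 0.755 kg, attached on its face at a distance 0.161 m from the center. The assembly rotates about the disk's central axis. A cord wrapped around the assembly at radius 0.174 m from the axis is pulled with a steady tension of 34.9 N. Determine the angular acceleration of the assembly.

α ≈ 20.0 rad/s²

I_disk = ½MR² = ½(14.9)(0.174)² = 0.2256 kg·m².
I_blocks = 4·m·r² = 4(0.755)(0.161)² = 0.07828 kg·m².
Total I = 0.3038 kg·m².
τ = F r = (34.9)(0.174) = 6.073 N·m.
α = τ/I = 6.073/0.3038 = 19.99 rad/s².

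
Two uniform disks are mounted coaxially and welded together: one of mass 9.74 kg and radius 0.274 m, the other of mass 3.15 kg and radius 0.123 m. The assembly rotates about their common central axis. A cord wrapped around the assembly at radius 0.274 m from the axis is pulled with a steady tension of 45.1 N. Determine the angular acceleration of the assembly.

I = ½M₁R₁² + ½M₂R₂² = ½(9.74)(0.274)² + ½(3.15)(0.123)² = 0.3894 kg·m².
τ = F r = (45.1)(0.274) = 12.36 N·m.
α = τ/I = 12.36/0.3894 = 31.73 rad/s².

α ≈ 31.7 rad/s²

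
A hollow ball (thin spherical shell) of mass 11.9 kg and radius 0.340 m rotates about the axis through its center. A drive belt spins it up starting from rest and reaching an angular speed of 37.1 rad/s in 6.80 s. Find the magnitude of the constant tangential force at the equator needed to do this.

F ≈ 14.7 N

I = (2/3)MR² = (2/3)(11.9)(0.340)² = 0.9171 kg·m².
α = Δω/Δt = (37.1 − 0)/6.80 = 5.456 rad/s².
The required torque is τ = Iα = (0.9171)(5.456) = 5.004 N·m.
A tangential force at the equator gives τ = FR, so F = τ/R = 5.004/0.340 = 14.72 N.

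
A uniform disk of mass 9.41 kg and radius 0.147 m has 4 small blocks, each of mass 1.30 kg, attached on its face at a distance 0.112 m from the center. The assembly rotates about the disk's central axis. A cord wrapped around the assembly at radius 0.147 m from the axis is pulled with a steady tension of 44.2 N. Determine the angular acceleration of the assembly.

I_disk = ½MR² = ½(9.41)(0.147)² = 0.1017 kg·m².
I_blocks = 4·m·r² = 4(1.30)(0.112)² = 0.06523 kg·m².
Total I = 0.1669 kg·m².
τ = F r = (44.2)(0.147) = 6.497 N·m.
α = τ/I = 6.497/0.1669 = 38.93 rad/s².

α ≈ 38.9 rad/s²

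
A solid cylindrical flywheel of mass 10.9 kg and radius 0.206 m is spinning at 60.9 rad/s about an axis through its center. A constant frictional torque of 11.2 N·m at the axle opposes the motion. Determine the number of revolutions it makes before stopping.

≈ 6.09 revolutions

I = ½MR² = (1/2)(10.9)(0.206)² = 0.2313 kg·m².
The net torque has magnitude 11.2 N·m, opposing ω.
|α| = τ/I = 11.20/0.2313 = 48.43 rad/s² (deceleration).
ω² = ω₀² − 2|α|θ with ω = 0 ⇒ θ = ω₀²/(2|α|) = 38.29 rad = 6.094 rev.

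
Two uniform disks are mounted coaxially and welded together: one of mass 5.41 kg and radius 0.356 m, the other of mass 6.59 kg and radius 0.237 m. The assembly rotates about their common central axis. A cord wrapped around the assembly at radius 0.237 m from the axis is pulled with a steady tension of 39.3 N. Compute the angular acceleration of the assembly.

α ≈ 17.6 rad/s²

I = ½M₁R₁² + ½M₂R₂² = ½(5.41)(0.356)² + ½(6.59)(0.237)² = 0.5279 kg·m².
τ = F r = (39.3)(0.237) = 9.314 N·m.
α = τ/I = 9.314/0.5279 = 17.64 rad/s².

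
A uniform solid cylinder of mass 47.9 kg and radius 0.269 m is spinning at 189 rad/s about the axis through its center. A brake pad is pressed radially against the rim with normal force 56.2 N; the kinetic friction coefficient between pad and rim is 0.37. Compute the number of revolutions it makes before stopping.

≈ 881 revolutions

I = ½MR² = (1/2)(47.9)(0.269)² = 1.733 kg·m².
Friction force f = μN = (0.37)(56.2) = 20.79 N at the rim; torque magnitude τ = fR = 5.594 N·m, opposing ω.
|α| = τ/I = 5.594/1.733 = 3.228 rad/s² (deceleration).
ω² = ω₀² − 2|α|θ with ω = 0 ⇒ θ = ω₀²/(2|α|) = 5534 rad = 880.7 rev.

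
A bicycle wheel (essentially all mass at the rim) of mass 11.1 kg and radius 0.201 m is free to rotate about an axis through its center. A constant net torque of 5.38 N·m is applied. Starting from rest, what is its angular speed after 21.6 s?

ω ≈ 259 rad/s

I = MR² = (11.1)(0.201)² = 0.4485 kg·m².
α = τ/I = 5.38/0.4485 = 12.00 rad/s².
ω = ω₀ + αt = 0 + (12.00)(21.6) = 259.1 rad/s.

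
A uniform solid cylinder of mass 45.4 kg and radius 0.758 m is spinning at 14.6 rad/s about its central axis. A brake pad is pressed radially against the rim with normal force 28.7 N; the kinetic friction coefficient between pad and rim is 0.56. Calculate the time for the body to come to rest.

t ≈ 15.6 s

I = ½MR² = (1/2)(45.4)(0.758)² = 13.04 kg·m².
Friction force f = μN = (0.56)(28.7) = 16.07 N at the rim; torque magnitude τ = fR = 12.18 N·m, opposing ω.
|α| = τ/I = 12.18/13.04 = 0.9341 rad/s² (deceleration).
0 = ω₀ − |α|t ⇒ t = ω₀/|α| = 14.6/0.9341 = 15.63 s.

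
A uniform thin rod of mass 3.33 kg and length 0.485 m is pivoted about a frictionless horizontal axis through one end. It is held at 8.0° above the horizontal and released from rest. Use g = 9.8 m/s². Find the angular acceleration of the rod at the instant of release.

α ≈ 30.0 rad/s²

About the pivot, I = (1/3)ML² = (1/3)(3.33)(0.485)² = 0.2611 kg·m².
The weight acts at the center, a distance L/2 = 0.2425 m from the pivot; τ = Mg(L/2) cos 8.0° = 7.837 N·m.
α = τ/I = 7.837/0.2611 = 30.01 rad/s².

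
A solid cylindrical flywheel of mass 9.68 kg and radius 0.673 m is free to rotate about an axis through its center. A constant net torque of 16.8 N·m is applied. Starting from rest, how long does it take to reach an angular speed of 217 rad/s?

I = ½MR² = (1/2)(9.68)(0.673)² = 2.192 kg·m².
α = τ/I = 16.8/2.192 = 7.664 rad/s².
ω = αt ⇒ t = ω/α = 217/7.664 = 28.32 s.

t ≈ 28.3 s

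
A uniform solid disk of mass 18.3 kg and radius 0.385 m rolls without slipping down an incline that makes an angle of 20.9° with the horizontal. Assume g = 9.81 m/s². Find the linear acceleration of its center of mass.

a ≈ 2.33 m/s²

Translation along the incline: Mg sinθ − f = Ma.
Rotation about the center: fR = Iα with I = ½MR². No-slip gives a = αR, so f = (I/R²)a = (1/2)M a.
Substituting: Mg sinθ = (1 + 0.5000)Ma, so a = g sinθ/(1 + 0.5000) = (9.81) sin 20.9° / 1.500 = 2.333 m/s².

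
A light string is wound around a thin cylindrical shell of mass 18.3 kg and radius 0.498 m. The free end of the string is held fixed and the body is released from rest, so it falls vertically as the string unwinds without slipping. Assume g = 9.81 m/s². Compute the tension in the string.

Translation: Mg − T = Ma. Rotation about the center: TR = Iα with I = MR².
With a = αR: T = (I/R²)a = M a, so Mg = (1 + 1.000)Ma.
a = g/(1 + 1.000) = 9.81/2.000 = 4.905 m/s².
T = 1.000·M·a = (1.000)(18.3)(4.905) = 89.76 N.

T ≈ 89.8 N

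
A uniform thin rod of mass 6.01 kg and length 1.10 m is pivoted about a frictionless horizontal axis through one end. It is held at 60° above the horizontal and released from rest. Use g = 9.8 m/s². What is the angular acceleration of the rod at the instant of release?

α ≈ 6.68 rad/s²

About the pivot, I = (1/3)ML² = (1/3)(6.01)(1.10)² = 2.424 kg·m².
The weight acts at the center, a distance L/2 = 0.5500 m from the pivot; τ = Mg(L/2) cos 60° = 16.20 N·m.
α = τ/I = 16.20/2.424 = 6.682 rad/s².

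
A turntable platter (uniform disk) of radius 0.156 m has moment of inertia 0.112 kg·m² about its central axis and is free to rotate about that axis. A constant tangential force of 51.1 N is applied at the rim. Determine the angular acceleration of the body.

τ = F R = (51.1)(0.156) = 7.972 N·m.
Newton's second law for rotation, τ = Iα, gives α = τ/I = 7.972/0.1120 = 71.17 rad/s².

α ≈ 71.2 rad/s²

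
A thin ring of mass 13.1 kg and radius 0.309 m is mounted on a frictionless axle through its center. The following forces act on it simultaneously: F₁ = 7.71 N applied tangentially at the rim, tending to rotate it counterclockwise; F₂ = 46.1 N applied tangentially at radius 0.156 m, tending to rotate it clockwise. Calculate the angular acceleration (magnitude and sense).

I = MR² = (13.1)(0.309)² = 1.251 kg·m².
Taking counterclockwise as positive: τ₁ = +(7.71)(0.309) = +2.382 N·m; τ₂ = −(46.1)(0.156) = −7.192 N·m.
Net torque τ = -4.809 N·m.
α = τ/I = -4.809/1.251 = -3.845 rad/s².

α ≈ 3.84 rad/s², clockwise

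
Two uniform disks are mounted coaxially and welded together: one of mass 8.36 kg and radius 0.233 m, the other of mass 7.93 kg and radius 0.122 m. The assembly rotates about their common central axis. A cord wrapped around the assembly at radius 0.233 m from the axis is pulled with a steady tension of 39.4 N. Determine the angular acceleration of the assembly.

I = ½M₁R₁² + ½M₂R₂² = ½(8.36)(0.233)² + ½(7.93)(0.122)² = 0.2859 kg·m².
τ = F r = (39.4)(0.233) = 9.180 N·m.
α = τ/I = 9.180/0.2859 = 32.10 rad/s².

α ≈ 32.1 rad/s²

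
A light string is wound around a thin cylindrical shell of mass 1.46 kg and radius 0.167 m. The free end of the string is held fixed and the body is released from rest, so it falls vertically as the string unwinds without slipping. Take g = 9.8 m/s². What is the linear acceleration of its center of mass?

Translation: Mg − T = Ma. Rotation about the center: TR = Iα with I = MR².
With a = αR: T = (I/R²)a = M a, so Mg = (1 + 1.000)Ma.
a = g/(1 + 1.000) = 9.8/2.000 = 4.900 m/s².

a ≈ 4.90 m/s²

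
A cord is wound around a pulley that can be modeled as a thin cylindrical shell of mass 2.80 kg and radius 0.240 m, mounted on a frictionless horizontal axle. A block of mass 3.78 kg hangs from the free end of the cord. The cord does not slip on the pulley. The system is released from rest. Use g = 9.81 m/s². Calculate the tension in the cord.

I = MR² = (2.80)(0.240)² = 0.1613 kg·m².
Block: mg − T = ma. Pulley: TR = Iα. No-slip: a = αR, so T = (I/R²)a = 2.800·a.
Then mg = (m + 2.800)a, so a = (3.78)(9.81)/(3.78 + 2.800) = 5.636 m/s².
T = 2.800·a = 15.78 N.

T ≈ 15.8 N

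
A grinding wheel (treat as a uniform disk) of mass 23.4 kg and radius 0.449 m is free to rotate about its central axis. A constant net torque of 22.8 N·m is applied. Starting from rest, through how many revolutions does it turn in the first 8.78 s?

I = ½MR² = (1/2)(23.4)(0.449)² = 2.359 kg·m².
α = τ/I = 22.8/2.359 = 9.666 rad/s².
θ = ½αt² = ½(9.666)(8.78)² = 372.6 rad.
Revolutions = θ/(2π) = 59.30.

≈ 59.3 revolutions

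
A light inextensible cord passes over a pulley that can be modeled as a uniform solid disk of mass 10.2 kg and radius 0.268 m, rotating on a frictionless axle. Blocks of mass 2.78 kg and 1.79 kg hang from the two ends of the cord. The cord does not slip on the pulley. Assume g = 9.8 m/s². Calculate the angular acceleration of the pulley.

I = ½MR² = (1/2)(10.2)(0.268)² = 0.3663 kg·m².
Heavier block: m₁g − T₁ = m₁a. Lighter block: T₂ − m₂g = m₂a.
Pulley: (T₁ − T₂)R = Iα = I(a/R), so T₁ − T₂ = (I/R²)a = (1/2)M_p a = 5.100·a.
Adding the three: (m₁ − m₂)g = (m₁ + m₂ + 5.100)a, so a = (2.78 − 1.79)(9.8)/(2.78 + 1.79 + 5.100) = 1.003 m/s².
α = a/R = 1.003/0.268 = 3.744 rad/s².

α ≈ 3.74 rad/s²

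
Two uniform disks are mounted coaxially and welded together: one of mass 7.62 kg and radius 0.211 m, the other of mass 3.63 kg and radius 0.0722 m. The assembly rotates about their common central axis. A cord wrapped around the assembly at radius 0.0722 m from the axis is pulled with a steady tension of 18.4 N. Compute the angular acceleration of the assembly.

α ≈ 7.42 rad/s²

I = ½M₁R₁² + ½M₂R₂² = ½(7.62)(0.211)² + ½(3.63)(0.0722)² = 0.1791 kg·m².
τ = F r = (18.4)(0.0722) = 1.328 N·m.
α = τ/I = 1.328/0.1791 = 7.418 rad/s².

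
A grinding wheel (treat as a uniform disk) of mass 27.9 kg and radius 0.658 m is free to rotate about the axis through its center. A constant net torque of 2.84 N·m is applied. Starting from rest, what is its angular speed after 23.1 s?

I = ½MR² = (1/2)(27.9)(0.658)² = 6.040 kg·m².
α = τ/I = 2.84/6.040 = 0.4702 rad/s².
ω = ω₀ + αt = 0 + (0.4702)(23.1) = 10.86 rad/s.

ω ≈ 10.9 rad/s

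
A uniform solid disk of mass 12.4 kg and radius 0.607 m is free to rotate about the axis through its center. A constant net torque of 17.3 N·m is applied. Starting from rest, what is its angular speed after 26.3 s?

I = ½MR² = (1/2)(12.4)(0.607)² = 2.284 kg·m².
α = τ/I = 17.3/2.284 = 7.573 rad/s².
ω = ω₀ + αt = 0 + (7.573)(26.3) = 199.2 rad/s.

ω ≈ 199 rad/s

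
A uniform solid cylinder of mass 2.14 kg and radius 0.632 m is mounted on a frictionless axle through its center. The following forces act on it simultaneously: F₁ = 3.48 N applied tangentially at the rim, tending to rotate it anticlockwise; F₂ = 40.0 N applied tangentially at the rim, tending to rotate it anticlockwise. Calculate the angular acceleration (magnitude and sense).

α ≈ 64.3 rad/s², anticlockwise

I = ½MR² = (1/2)(2.14)(0.632)² = 0.4274 kg·m².
Taking anticlockwise as positive: τ₁ = +(3.48)(0.632) = +2.199 N·m; τ₂ = +(40.0)(0.632) = +25.28 N·m.
Net torque τ = 27.48 N·m.
α = τ/I = 27.48/0.4274 = 64.30 rad/s².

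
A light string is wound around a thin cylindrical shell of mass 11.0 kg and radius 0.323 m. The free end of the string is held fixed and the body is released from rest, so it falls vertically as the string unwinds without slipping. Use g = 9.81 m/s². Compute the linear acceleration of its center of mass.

a ≈ 4.91 m/s²

Translation: Mg − T = Ma. Rotation about the center: TR = Iα with I = MR².
With a = αR: T = (I/R²)a = M a, so Mg = (1 + 1.000)Ma.
a = g/(1 + 1.000) = 9.81/2.000 = 4.905 m/s².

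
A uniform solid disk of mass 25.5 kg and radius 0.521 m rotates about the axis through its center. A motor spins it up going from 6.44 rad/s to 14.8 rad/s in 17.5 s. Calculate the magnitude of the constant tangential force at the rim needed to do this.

F ≈ 3.17 N

I = ½MR² = (1/2)(25.5)(0.521)² = 3.461 kg·m².
α = Δω/Δt = (14.8 − 6.44)/17.5 = 0.4777 rad/s².
The required torque is τ = Iα = (3.461)(0.4777) = 1.653 N·m.
A tangential force at the rim gives τ = FR, so F = τ/R = 1.653/0.521 = 3.173 N.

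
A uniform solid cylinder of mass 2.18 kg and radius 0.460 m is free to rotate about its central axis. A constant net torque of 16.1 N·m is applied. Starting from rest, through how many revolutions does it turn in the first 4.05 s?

I = ½MR² = (1/2)(2.18)(0.460)² = 0.2306 kg·m².
α = τ/I = 16.1/0.2306 = 69.80 rad/s².
θ = ½αt² = ½(69.80)(4.05)² = 572.5 rad.
Revolutions = θ/(2π) = 91.11.

≈ 91.1 revolutions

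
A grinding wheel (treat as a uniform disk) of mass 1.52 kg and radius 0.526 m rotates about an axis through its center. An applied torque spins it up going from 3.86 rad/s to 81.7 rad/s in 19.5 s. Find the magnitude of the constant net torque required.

I = ½MR² = (1/2)(1.52)(0.526)² = 0.2103 kg·m².
α = Δω/Δt = (81.7 − 3.86)/19.5 = 3.992 rad/s².
τ = Iα = (0.2103)(3.992) = 0.8394 N·m.

τ ≈ 0.839 N·m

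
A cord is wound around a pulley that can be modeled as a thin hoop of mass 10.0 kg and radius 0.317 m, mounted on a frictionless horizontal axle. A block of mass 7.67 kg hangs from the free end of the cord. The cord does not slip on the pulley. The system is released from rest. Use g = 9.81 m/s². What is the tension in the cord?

I = MR² = (10.0)(0.317)² = 1.005 kg·m².
Block: mg − T = ma. Pulley: TR = Iα. No-slip: a = αR, so T = (I/R²)a = 10.00·a.
Then mg = (m + 10.00)a, so a = (7.67)(9.81)/(7.67 + 10.00) = 4.258 m/s².
T = 10.00·a = 42.58 N.

T ≈ 42.6 N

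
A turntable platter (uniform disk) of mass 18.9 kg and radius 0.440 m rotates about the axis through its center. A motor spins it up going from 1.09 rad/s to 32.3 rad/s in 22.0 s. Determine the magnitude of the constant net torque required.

I = ½MR² = (1/2)(18.9)(0.440)² = 1.830 kg·m².
α = Δω/Δt = (32.3 − 1.09)/22.0 = 1.419 rad/s².
τ = Iα = (1.830)(1.419) = 2.595 N·m.

τ ≈ 2.60 N·m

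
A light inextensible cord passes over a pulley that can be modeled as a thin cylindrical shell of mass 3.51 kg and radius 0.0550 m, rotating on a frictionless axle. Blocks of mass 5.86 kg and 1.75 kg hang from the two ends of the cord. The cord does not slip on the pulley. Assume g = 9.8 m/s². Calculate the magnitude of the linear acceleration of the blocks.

a ≈ 3.62 m/s²

I = MR² = (3.51)(0.0550)² = 0.01062 kg·m².
Heavier block: m₁g − T₁ = m₁a. Lighter block: T₂ − m₂g = m₂a.
Pulley: (T₁ − T₂)R = Iα = I(a/R), so T₁ − T₂ = (I/R²)a = 1·M_p a = 3.510·a.
Adding the three: (m₁ − m₂)g = (m₁ + m₂ + 3.510)a, so a = (5.86 − 1.75)(9.8)/(5.86 + 1.75 + 3.510) = 3.622 m/s².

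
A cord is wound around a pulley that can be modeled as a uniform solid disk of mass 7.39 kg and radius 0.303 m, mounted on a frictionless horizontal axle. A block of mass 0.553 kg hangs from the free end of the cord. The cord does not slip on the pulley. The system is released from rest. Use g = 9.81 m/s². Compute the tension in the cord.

I = ½MR² = (1/2)(7.39)(0.303)² = 0.3392 kg·m².
Block: mg − T = ma. Pulley: TR = Iα. No-slip: a = αR, so T = (I/R²)a = 3.695·a.
Then mg = (m + 3.695)a, so a = (0.553)(9.81)/(0.553 + 3.695) = 1.277 m/s².
T = 3.695·a = 4.719 N.

T ≈ 4.72 N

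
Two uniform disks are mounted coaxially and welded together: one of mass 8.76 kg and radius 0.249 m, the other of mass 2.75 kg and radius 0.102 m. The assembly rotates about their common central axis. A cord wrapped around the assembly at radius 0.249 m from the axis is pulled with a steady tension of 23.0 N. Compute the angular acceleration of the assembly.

I = ½M₁R₁² + ½M₂R₂² = ½(8.76)(0.249)² + ½(2.75)(0.102)² = 0.2859 kg·m².
τ = F r = (23.0)(0.249) = 5.727 N·m.
α = τ/I = 5.727/0.2859 = 20.03 rad/s².

α ≈ 20.0 rad/s²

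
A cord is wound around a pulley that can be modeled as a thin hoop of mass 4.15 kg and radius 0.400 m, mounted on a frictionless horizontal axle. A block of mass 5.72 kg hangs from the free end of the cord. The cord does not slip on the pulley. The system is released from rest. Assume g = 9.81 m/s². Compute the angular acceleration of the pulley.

I = MR² = (4.15)(0.400)² = 0.6640 kg·m².
Block: mg − T = ma. Pulley: TR = Iα. No-slip: a = αR, so T = (I/R²)a = 4.150·a.
Then mg = (m + 4.150)a, so a = (5.72)(9.81)/(5.72 + 4.150) = 5.685 m/s².
α = a/R = 5.685/0.400 = 14.21 rad/s².

α ≈ 14.2 rad/s²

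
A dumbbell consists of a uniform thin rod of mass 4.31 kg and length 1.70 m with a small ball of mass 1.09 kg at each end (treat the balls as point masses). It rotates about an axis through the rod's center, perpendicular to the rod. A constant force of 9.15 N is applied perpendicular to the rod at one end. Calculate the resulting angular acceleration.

I_rod = (1/12)ML² = (1/12)(4.31)(1.70)² = 1.038 kg·m².
I_balls = 2·m·(L/2)² = 2(1.09)(0.8500)² = 1.575 kg·m².
Total I = 2.613 kg·m².
τ = F·(L/2) = (9.15)(0.850) = 7.777 N·m.
α = τ/I = 7.777/2.613 = 2.976 rad/s².

α ≈ 2.98 rad/s²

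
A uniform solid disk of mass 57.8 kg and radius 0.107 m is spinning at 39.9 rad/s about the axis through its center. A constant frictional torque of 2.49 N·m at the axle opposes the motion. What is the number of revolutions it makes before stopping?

≈ 16.8 revolutions

I = ½MR² = (1/2)(57.8)(0.107)² = 0.3309 kg·m².
The net torque has magnitude 2.49 N·m, opposing ω.
|α| = τ/I = 2.490/0.3309 = 7.525 rad/s² (deceleration).
ω² = ω₀² − 2|α|θ with ω = 0 ⇒ θ = ω₀²/(2|α|) = 105.8 rad = 16.83 rev.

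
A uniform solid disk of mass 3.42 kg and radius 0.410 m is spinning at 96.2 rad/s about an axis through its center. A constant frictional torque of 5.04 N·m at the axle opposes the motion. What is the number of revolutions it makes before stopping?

≈ 42.0 revolutions

I = ½MR² = (1/2)(3.42)(0.410)² = 0.2875 kg·m².
The net torque has magnitude 5.04 N·m, opposing ω.
|α| = τ/I = 5.040/0.2875 = 17.53 rad/s² (deceleration).
ω² = ω₀² − 2|α|θ with ω = 0 ⇒ θ = ω₀²/(2|α|) = 263.9 rad = 42.00 rev.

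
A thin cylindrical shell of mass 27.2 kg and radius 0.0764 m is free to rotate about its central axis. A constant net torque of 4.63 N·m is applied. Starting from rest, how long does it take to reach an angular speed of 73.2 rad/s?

I = MR² = (27.2)(0.0764)² = 0.1588 kg·m².
α = τ/I = 4.63/0.1588 = 29.16 rad/s².
ω = αt ⇒ t = ω/α = 73.2/29.16 = 2.510 s.

t ≈ 2.51 s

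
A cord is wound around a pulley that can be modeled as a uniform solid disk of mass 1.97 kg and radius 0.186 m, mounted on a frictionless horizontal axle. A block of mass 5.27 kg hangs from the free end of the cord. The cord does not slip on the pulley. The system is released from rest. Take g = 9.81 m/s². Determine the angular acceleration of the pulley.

I = ½MR² = (1/2)(1.97)(0.186)² = 0.03408 kg·m².
Block: mg − T = ma. Pulley: TR = Iα. No-slip: a = αR, so T = (I/R²)a = 0.9850·a.
Then mg = (m + 0.9850)a, so a = (5.27)(9.81)/(5.27 + 0.9850) = 8.265 m/s².
α = a/R = 8.265/0.186 = 44.44 rad/s².

α ≈ 44.4 rad/s²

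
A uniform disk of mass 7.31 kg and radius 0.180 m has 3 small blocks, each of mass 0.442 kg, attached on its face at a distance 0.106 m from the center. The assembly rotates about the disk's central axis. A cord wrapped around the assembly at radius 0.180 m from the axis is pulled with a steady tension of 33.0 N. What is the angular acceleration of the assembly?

I_disk = ½MR² = ½(7.31)(0.180)² = 0.1184 kg·m².
I_blocks = 3·m·r² = 3(0.442)(0.106)² = 0.01490 kg·m².
Total I = 0.1333 kg·m².
τ = F r = (33.0)(0.180) = 5.940 N·m.
α = τ/I = 5.940/0.1333 = 44.55 rad/s².

α ≈ 44.6 rad/s²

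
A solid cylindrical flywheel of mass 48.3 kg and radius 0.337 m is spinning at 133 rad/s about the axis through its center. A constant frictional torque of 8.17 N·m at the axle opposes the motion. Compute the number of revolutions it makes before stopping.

≈ 473 revolutions

I = ½MR² = (1/2)(48.3)(0.337)² = 2.743 kg·m².
The net torque has magnitude 8.17 N·m, opposing ω.
|α| = τ/I = 8.170/2.743 = 2.979 rad/s² (deceleration).
ω² = ω₀² − 2|α|θ with ω = 0 ⇒ θ = ω₀²/(2|α|) = 2969 rad = 472.6 rev.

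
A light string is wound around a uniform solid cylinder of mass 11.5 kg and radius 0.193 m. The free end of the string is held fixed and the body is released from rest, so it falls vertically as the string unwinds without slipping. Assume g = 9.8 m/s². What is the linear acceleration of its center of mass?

Translation: Mg − T = Ma. Rotation about the center: TR = Iα with I = ½MR².
With a = αR: T = (I/R²)a = (1/2)M a, so Mg = (1 + 0.5000)Ma.
a = g/(1 + 0.5000) = 9.8/1.500 = 6.533 m/s².

a ≈ 6.53 m/s²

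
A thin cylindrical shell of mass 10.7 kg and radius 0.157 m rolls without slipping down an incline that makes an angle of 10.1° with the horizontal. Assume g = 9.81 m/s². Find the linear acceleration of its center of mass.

a ≈ 0.860 m/s²

Translation along the incline: Mg sinθ − f = Ma.
Rotation about the center: fR = Iα with I = MR². No-slip gives a = αR, so f = (I/R²)a = M a.
Substituting: Mg sinθ = (1 + 1.000)Ma, so a = g sinθ/(1 + 1.000) = (9.81) sin 10.1° / 2.000 = 0.8602 m/s².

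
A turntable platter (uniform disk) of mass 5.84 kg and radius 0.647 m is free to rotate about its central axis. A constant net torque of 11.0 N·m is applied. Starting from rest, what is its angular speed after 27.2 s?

ω ≈ 245 rad/s

I = ½MR² = (1/2)(5.84)(0.647)² = 1.222 kg·m².
α = τ/I = 11.0/1.222 = 8.999 rad/s².
ω = ω₀ + αt = 0 + (8.999)(27.2) = 244.8 rad/s.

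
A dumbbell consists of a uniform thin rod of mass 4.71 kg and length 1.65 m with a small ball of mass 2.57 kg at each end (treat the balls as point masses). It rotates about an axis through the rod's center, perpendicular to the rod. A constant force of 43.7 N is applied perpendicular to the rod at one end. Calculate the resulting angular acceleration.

α ≈ 7.89 rad/s²

I_rod = (1/12)ML² = (1/12)(4.71)(1.65)² = 1.069 kg·m².
I_balls = 2·m·(L/2)² = 2(2.57)(0.8250)² = 3.498 kg·m².
Total I = 4.567 kg·m².
τ = F·(L/2) = (43.7)(0.825) = 36.05 N·m.
α = τ/I = 36.05/4.567 = 7.894 rad/s².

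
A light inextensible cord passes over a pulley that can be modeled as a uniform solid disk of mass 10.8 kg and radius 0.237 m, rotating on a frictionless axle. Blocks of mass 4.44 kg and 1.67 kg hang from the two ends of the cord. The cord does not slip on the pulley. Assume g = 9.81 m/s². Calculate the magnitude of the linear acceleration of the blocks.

I = ½MR² = (1/2)(10.8)(0.237)² = 0.3033 kg·m².
Heavier block: m₁g − T₁ = m₁a. Lighter block: T₂ − m₂g = m₂a.
Pulley: (T₁ − T₂)R = Iα = I(a/R), so T₁ − T₂ = (I/R²)a = (1/2)M_p a = 5.400·a.
Adding the three: (m₁ − m₂)g = (m₁ + m₂ + 5.400)a, so a = (4.44 − 1.67)(9.81)/(4.44 + 1.67 + 5.400) = 2.361 m/s².

a ≈ 2.36 m/s²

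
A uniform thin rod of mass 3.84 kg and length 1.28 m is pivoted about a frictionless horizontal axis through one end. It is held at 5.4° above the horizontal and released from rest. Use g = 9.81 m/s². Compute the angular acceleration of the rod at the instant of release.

α ≈ 11.4 rad/s²

About the pivot, I = (1/3)ML² = (1/3)(3.84)(1.28)² = 2.097 kg·m².
The weight acts at the center, a distance L/2 = 0.6400 m from the pivot; τ = Mg(L/2) cos 5.4° = 24.00 N·m.
α = τ/I = 24.00/2.097 = 11.45 rad/s².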